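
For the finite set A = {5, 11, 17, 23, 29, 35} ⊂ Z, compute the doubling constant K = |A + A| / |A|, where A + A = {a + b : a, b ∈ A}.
K = |A + A| / |A| = 11/6

Enumerate A + A = {a + b : a, b ∈ A}. With |A| = 6, there are |A|^2 = 36 ordered sum pairs; collecting distinct values, A + A = {10, 16, 22, 28, 34, 40, 46, 52, 58, 64, 70}, so |A + A| = 11. Thus K = 11/6. Here |A + A| = 2|A| − 1 = 11, the minimum possible — so K = 11/6 is minimal, which holds iff A is an arithmetic progression.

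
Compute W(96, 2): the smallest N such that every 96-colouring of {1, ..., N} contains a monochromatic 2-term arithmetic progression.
W(96, 2) = 96 + 1 = 97

A 2-term AP is any pair of integers, so a monochromatic 2-AP exists iff some colour is used at least twice. With 96 colours, the colouring i ↦ i on {1, ..., 96} uses each colour once, avoiding any monochromatic pair, so W(96, 2) > 96. For {1, ..., 97}, pigeonhole forces two integers of the same colour, which form a monochromatic 2-AP. Hence W(96, 2) = 97.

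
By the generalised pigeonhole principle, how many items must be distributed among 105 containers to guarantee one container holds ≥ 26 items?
n = (26 − 1)·105 + 1 = 2626

By the generalised pigeonhole principle, to guarantee some box contains ≥ r objects we need more than (r − 1) · k objects total. Threshold: n = (r − 1) · k + 1. With r = 26 and k = 105: n = 25 · 105 + 1 = 2625 + 1 = 2626. For n = 2625 = 25 · 105, we can put exactly 25 objects in every box, avoiding 26 in any single one — so 2626 is tight.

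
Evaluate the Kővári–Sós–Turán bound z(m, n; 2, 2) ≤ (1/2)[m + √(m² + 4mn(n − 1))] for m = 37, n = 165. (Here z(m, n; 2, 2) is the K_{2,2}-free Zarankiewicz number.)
z(37, 165; 2, 2) ≤ (1/2)[37 + √(37² + 4·37·165·164)] = (1/2)[37 + √4006249] = 1019.2808

Kővári–Sós–Turán: let r_1, ..., r_37 be the row sums and z = Σ r_i the total number of 1s. Each pair of columns can share at most one row with both entries 1 (else a 2×2 all-ones block appears), so Σ_i C(r_i, 2) ≤ C(165, 2) = 13530. By convexity Σ_i C(r_i, 2) ≥ 37·C(z/37, 2) = z(z − 37)/(2·37), giving z² − 37z − 37·165·164 ≤ 0 and hence z ≤ (1/2)[37 + √(1369 + 4·1001220)] = (1/2)[37 + √4006249] ≈ (1/2)(37 + 2001.5616) = 1019.2808.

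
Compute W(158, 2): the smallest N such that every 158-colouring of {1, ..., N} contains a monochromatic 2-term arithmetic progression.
W(158, 2) = 158 + 1 = 159

A 2-term AP is any pair of integers, so a monochromatic 2-AP exists iff some colour is used at least twice. With 158 colours, the colouring i ↦ i on {1, ..., 158} uses each colour once, avoiding any monochromatic pair, so W(158, 2) > 158. For {1, ..., 159}, pigeonhole forces two integers of the same colour, which form a monochromatic 2-AP. Hence W(158, 2) = 159.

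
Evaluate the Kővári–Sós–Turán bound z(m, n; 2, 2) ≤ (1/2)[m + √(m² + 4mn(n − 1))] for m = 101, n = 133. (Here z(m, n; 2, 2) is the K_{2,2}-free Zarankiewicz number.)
z(101, 133; 2, 2) ≤ (1/2)[101 + √(101² + 4·101·133·132)] = (1/2)[101 + √7102825] = 1383.0563

Kővári–Sós–Turán: let r_1, ..., r_101 be the row sums and z = Σ r_i the total number of 1s. Each pair of columns can share at most one row with both entries 1 (else a 2×2 all-ones block appears), so Σ_i C(r_i, 2) ≤ C(133, 2) = 8778. By convexity Σ_i C(r_i, 2) ≥ 101·C(z/101, 2) = z(z − 101)/(2·101), giving z² − 101z − 101·133·132 ≤ 0 and hence z ≤ (1/2)[101 + √(10201 + 4·1773156)] = (1/2)[101 + √7102825] ≈ (1/2)(101 + 2665.1126) = 1383.0563.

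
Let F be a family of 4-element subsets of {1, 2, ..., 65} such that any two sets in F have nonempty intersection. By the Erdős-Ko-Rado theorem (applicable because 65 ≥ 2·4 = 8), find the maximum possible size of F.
max |F| = C(64, 3) = 41664

The Erdős-Ko-Rado theorem states: for n ≥ 2k, an intersecting family of k-subsets of an n-element set has size at most C(n − 1, k − 1), with equality for 'star' families {A ⊆ [n] : |A| = k, i ∈ A} (fix an element i). For n = 65, k = 4: C(64, 3) = 41664.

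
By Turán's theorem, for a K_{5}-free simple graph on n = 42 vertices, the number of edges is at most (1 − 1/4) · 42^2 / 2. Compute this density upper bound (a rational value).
Turán density bound = (3/4) · 42^2/2 = 1323/2 ≈ 661.5

Turán's theorem: ex(n, K_{r+1}) is achieved by the complete r-partite Turán graph T(n, r) with parts as balanced as possible, and is at most (1 − 1/r) · n^2/2. For r = 4, n = 42: the density bound is (3/4) · 1764/2 = 1323/2 ≈ 661.5. The integer-valued extremum is e(T(42, 4)) = 661, which is strictly less than the density bound 1323/2 since 4 ∤ 42 (the parts of T(42, 4) cannot all be equal).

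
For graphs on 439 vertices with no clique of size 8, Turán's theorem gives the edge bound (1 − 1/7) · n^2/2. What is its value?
Turán density bound = (6/7) · 439^2/2 = 578163/7 ≈ 82594.7143

Turán's theorem: ex(n, K_{r+1}) is achieved by the complete r-partite Turán graph T(n, r) with parts as balanced as possible, and is at most (1 − 1/r) · n^2/2. For r = 7, n = 439: the density bound is (6/7) · 192721/2 = 578163/7 ≈ 82594.7143. The integer-valued extremum is e(T(439, 7)) = 82594, which is strictly less than the density bound 578163/7 since 7 ∤ 439 (the parts of T(439, 7) cannot all be equal).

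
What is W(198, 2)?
W(198, 2) = 198 + 1 = 199

A 2-term AP is any pair of integers, so a monochromatic 2-AP exists iff some colour is used at least twice. With 198 colours, the colouring i ↦ i on {1, ..., 198} uses each colour once, avoiding any monochromatic pair, so W(198, 2) > 198. For {1, ..., 199}, pigeonhole forces two integers of the same colour, which form a monochromatic 2-AP. Hence W(198, 2) = 199.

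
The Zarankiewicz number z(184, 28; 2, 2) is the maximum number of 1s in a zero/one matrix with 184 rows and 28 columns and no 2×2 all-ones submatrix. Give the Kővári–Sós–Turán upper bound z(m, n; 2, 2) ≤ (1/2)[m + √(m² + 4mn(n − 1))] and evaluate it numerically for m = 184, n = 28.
z(184, 28; 2, 2) ≤ (1/2)[184 + √(184² + 4·184·28·27)] = (1/2)[184 + √590272] = 476.1458

Kővári–Sós–Turán: let r_1, ..., r_184 be the row sums and z = Σ r_i the total number of 1s. Each pair of columns can share at most one row with both entries 1 (else a 2×2 all-ones block appears), so Σ_i C(r_i, 2) ≤ C(28, 2) = 378. By convexity Σ_i C(r_i, 2) ≥ 184·C(z/184, 2) = z(z − 184)/(2·184), giving z² − 184z − 184·28·27 ≤ 0 and hence z ≤ (1/2)[184 + √(33856 + 4·139104)] = (1/2)[184 + √590272] ≈ (1/2)(184 + 768.2916) = 476.1458.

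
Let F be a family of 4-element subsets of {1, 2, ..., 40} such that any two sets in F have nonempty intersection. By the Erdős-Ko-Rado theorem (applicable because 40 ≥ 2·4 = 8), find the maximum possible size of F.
max |F| = C(39, 3) = 9139

Erdős-Ko-Rado (1961): when n ≥ 2k, max |F| = C(n−1, k−1). The bound is attained by the star {A : i ∈ A} for any fixed i ∈ [n]. Here C(40−1, 4−1) = C(39, 3) = 9139.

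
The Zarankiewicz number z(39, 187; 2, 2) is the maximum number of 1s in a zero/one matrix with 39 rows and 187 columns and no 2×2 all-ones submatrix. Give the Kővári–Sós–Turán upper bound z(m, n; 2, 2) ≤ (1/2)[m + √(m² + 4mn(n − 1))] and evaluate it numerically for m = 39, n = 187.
z(39, 187; 2, 2) ≤ (1/2)[39 + √(39² + 4·39·187·186)] = (1/2)[39 + √5427513] = 1184.3512

Kővári–Sós–Turán: let r_1, ..., r_39 be the row sums and z = Σ r_i the total number of 1s. Each pair of columns can share at most one row with both entries 1 (else a 2×2 all-ones block appears), so Σ_i C(r_i, 2) ≤ C(187, 2) = 17391. By convexity Σ_i C(r_i, 2) ≥ 39·C(z/39, 2) = z(z − 39)/(2·39), giving z² − 39z − 39·187·186 ≤ 0 and hence z ≤ (1/2)[39 + √(1521 + 4·1356498)] = (1/2)[39 + √5427513] ≈ (1/2)(39 + 2329.7023) = 1184.3512.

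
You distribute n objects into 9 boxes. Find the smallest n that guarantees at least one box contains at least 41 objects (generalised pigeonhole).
n = (41 − 1)·9 + 1 = 361

By the generalised pigeonhole principle, to guarantee some box contains ≥ r objects we need more than (r − 1) · k objects total. Threshold: n = (r − 1) · k + 1. With r = 41 and k = 9: n = 40 · 9 + 1 = 360 + 1 = 361. For n = 360 = 40 · 9, we can put exactly 40 objects in every box, avoiding 41 in any single one — so 361 is tight.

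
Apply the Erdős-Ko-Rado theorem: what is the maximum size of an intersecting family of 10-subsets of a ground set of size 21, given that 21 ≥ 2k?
max |F| = C(20, 9) = 167960

The Erdős-Ko-Rado theorem states: for n ≥ 2k, an intersecting family of k-subsets of an n-element set has size at most C(n − 1, k − 1), with equality for 'star' families {A ⊆ [n] : |A| = k, i ∈ A} (fix an element i). For n = 21, k = 10: C(20, 9) = 167960.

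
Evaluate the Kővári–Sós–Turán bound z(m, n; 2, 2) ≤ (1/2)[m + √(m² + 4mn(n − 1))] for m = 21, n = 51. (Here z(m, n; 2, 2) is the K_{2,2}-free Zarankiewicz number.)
z(21, 51; 2, 2) ≤ (1/2)[21 + √(21² + 4·21·51·50)] = (1/2)[21 + √214641] = 242.1468

Kővári–Sós–Turán: let r_1, ..., r_21 be the row sums and z = Σ r_i the total number of 1s. Each pair of columns can share at most one row with both entries 1 (else a 2×2 all-ones block appears), so Σ_i C(r_i, 2) ≤ C(51, 2) = 1275. By convexity Σ_i C(r_i, 2) ≥ 21·C(z/21, 2) = z(z − 21)/(2·21), giving z² − 21z − 21·51·50 ≤ 0 and hence z ≤ (1/2)[21 + √(441 + 4·53550)] = (1/2)[21 + √214641] ≈ (1/2)(21 + 463.2936) = 242.1468.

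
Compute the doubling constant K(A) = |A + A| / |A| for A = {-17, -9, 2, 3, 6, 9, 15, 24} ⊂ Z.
K = |A + A| / |A| = 31/8

Enumerate A + A = {a + b : a, b ∈ A}. With |A| = 8, there are |A|^2 = 64 ordered sum pairs; collecting distinct values, A + A = {-34, -26, -18, -15, -14, -11, -8, -7, -6, -3, -2, 0, 4, 5, 6, 7, 8, 9, 11, 12, 15, 17, 18, 21, 24, 26, 27, 30, 33, 39, 48}, so |A + A| = 31. Thus K = 31/8. For comparison, the minimum possible |A + A| over all 8-element sets is 2·8 − 1 = 15 (so min K = 15/8), attained only by arithmetic progressions.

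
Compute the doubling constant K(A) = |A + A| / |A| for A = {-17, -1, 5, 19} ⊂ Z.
K = |A + A| / |A| = 10/4 = 5/2

Enumerate A + A = {a + b : a, b ∈ A}. With |A| = 4, there are |A|^2 = 16 ordered sum pairs; collecting distinct values, A + A = {-34, -18, -12, -2, 2, 4, 10, 18, 24, 38}, so |A + A| = 10. Thus K = 10/4 = 5/2. For comparison, the minimum possible |A + A| over all 4-element sets is 2·4 − 1 = 7 (so min K = 7/4), attained only by arithmetic progressions.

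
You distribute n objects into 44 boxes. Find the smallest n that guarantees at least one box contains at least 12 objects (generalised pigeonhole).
n = (12 − 1)·44 + 1 = 485

By the generalised pigeonhole principle, to guarantee some box contains ≥ r objects we need more than (r − 1) · k objects total. Threshold: n = (r − 1) · k + 1. With r = 12 and k = 44: n = 11 · 44 + 1 = 484 + 1 = 485. For n = 484 = 11 · 44, we can put exactly 11 objects in every box, avoiding 12 in any single one — so 485 is tight.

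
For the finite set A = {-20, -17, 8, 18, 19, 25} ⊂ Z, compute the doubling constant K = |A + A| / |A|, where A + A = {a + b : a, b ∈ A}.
K = |A + A| / |A| = 21/6 = 7/2

Enumerate A + A = {a + b : a, b ∈ A}. With |A| = 6, there are |A|^2 = 36 ordered sum pairs; collecting distinct values, A + A = {-40, -37, -34, -12, -9, -2, -1, 1, 2, 5, 8, 16, 26, 27, 33, 36, 37, 38, 43, 44, 50}, so |A + A| = 21. Thus K = 21/6 = 7/2. For comparison, the minimum possible |A + A| over all 6-element sets is 2·6 − 1 = 11 (so min K = 11/6), attained only by arithmetic progressions.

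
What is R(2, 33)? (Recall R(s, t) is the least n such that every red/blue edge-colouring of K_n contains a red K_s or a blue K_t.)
R(2, 33) = 33

R(2, k) = k for all k ≥ 2: in a 2-colouring of K_k, either some edge is red (a red K_2) or all edges are blue (a blue K_k). And K_{32} coloured all-blue has no blue K_33, so R(2, 33) > 32. Hence R(2, 33) = 33.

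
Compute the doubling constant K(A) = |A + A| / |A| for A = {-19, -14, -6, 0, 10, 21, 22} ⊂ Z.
K = |A + A| / |A| = 28/7 = 4

Enumerate A + A = {a + b : a, b ∈ A}. With |A| = 7, there are |A|^2 = 49 ordered sum pairs; collecting distinct values, A + A = {-38, -33, -28, -25, -20, -19, -14, -12, -9, -6, -4, 0, 2, 3, 4, 7, 8, 10, 15, 16, 20, 21, 22, 31, 32, 42, 43, 44}, so |A + A| = 28. Thus K = 28/7 = 4. For comparison, the minimum possible |A + A| over all 7-element sets is 2·7 − 1 = 13 (so min K = 13/7), attained only by arithmetic progressions.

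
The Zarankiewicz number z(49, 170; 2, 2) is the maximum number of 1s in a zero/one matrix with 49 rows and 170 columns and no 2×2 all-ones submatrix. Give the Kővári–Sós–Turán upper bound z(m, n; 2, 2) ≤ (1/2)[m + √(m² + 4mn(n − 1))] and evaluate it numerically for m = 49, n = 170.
z(49, 170; 2, 2) ≤ (1/2)[49 + √(49² + 4·49·170·169)] = (1/2)[49 + √5633481] = 1211.2478

Kővári–Sós–Turán: let r_1, ..., r_49 be the row sums and z = Σ r_i the total number of 1s. Each pair of columns can share at most one row with both entries 1 (else a 2×2 all-ones block appears), so Σ_i C(r_i, 2) ≤ C(170, 2) = 14365. By convexity Σ_i C(r_i, 2) ≥ 49·C(z/49, 2) = z(z − 49)/(2·49), giving z² − 49z − 49·170·169 ≤ 0 and hence z ≤ (1/2)[49 + √(2401 + 4·1407770)] = (1/2)[49 + √5633481] ≈ (1/2)(49 + 2373.4955) = 1211.2478.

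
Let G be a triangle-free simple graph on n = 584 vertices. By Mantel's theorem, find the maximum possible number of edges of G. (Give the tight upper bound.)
ex(584, K_3) = ⌊584^2/4⌋ = 85264

Mantel (1907): a triangle-free graph on n vertices has at most ⌊n^2/4⌋ edges, with equality for the complete bipartite graph K_{⌊n/2⌋, ⌈n/2⌉}. For n = 584: ⌊584^2/4⌋ = ⌊341056/4⌋ = 85264. The extremal graph is K_{292, 292}, which has 292·292 = 85264 edges.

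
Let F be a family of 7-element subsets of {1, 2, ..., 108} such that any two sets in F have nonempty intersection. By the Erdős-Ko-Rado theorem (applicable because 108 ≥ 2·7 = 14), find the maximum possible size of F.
max |F| = C(107, 6) = 1807245622

The Erdős-Ko-Rado theorem states: for n ≥ 2k, an intersecting family of k-subsets of an n-element set has size at most C(n − 1, k − 1), with equality for 'star' families {A ⊆ [n] : |A| = k, i ∈ A} (fix an element i). For n = 108, k = 7: C(107, 6) = 1807245622.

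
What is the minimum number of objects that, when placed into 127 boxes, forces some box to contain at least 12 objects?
n = (12 − 1)·127 + 1 = 1398

By the generalised pigeonhole principle, to guarantee some box contains ≥ r objects we need more than (r − 1) · k objects total. Threshold: n = (r − 1) · k + 1. With r = 12 and k = 127: n = 11 · 127 + 1 = 1397 + 1 = 1398. For n = 1397 = 11 · 127, we can put exactly 11 objects in every box, avoiding 12 in any single one — so 1398 is tight.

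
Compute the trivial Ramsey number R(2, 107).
R(2, 107) = 107

R(2, k) = k for all k ≥ 2: in a 2-colouring of K_k, either some edge is red (a red K_2) or all edges are blue (a blue K_k). And K_{106} coloured all-blue has no blue K_107, so R(2, 107) > 106. Hence R(2, 107) = 107.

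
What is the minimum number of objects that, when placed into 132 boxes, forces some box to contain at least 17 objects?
n = (17 − 1)·132 + 1 = 2113

By the generalised pigeonhole principle, to guarantee some box contains ≥ r objects we need more than (r − 1) · k objects total. Threshold: n = (r − 1) · k + 1. With r = 17 and k = 132: n = 16 · 132 + 1 = 2112 + 1 = 2113. For n = 2112 = 16 · 132, we can put exactly 16 objects in every box, avoiding 17 in any single one — so 2113 is tight.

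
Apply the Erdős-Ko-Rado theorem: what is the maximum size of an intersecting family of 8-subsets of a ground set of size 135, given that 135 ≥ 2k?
max |F| = C(134, 7) = 131254487936

Erdős-Ko-Rado (1961): when n ≥ 2k, max |F| = C(n−1, k−1). The bound is attained by the star {A : i ∈ A} for any fixed i ∈ [n]. Here C(135−1, 8−1) = C(134, 7) = 131254487936.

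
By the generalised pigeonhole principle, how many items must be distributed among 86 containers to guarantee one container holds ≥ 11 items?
n = (11 − 1)·86 + 1 = 861

By the generalised pigeonhole principle, to guarantee some box contains ≥ r objects we need more than (r − 1) · k objects total. Threshold: n = (r − 1) · k + 1. With r = 11 and k = 86: n = 10 · 86 + 1 = 860 + 1 = 861. For n = 860 = 10 · 86, we can put exactly 10 objects in every box, avoiding 11 in any single one — so 861 is tight.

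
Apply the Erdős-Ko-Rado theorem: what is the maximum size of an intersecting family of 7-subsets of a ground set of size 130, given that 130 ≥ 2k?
max |F| = C(129, 6) = 5688177600

The Erdős-Ko-Rado theorem states: for n ≥ 2k, an intersecting family of k-subsets of an n-element set has size at most C(n − 1, k − 1), with equality for 'star' families {A ⊆ [n] : |A| = k, i ∈ A} (fix an element i). For n = 130, k = 7: C(129, 6) = 5688177600.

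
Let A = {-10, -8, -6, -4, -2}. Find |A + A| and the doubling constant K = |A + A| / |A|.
K = |A + A| / |A| = 9/5

Enumerate A + A = {a + b : a, b ∈ A}. With |A| = 5, there are |A|^2 = 25 ordered sum pairs; collecting distinct values, A + A = {-20, -18, -16, -14, -12, -10, -8, -6, -4}, so |A + A| = 9. Thus K = 9/5. Here |A + A| = 2|A| − 1 = 9, the minimum possible — so K = 9/5 is minimal, which holds iff A is an arithmetic progression.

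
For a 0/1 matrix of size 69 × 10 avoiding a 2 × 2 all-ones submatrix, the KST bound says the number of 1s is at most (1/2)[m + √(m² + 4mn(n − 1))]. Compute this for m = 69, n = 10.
z(69, 10; 2, 2) ≤ (1/2)[69 + √(69² + 4·69·10·9)] = (1/2)[69 + √29601] = 120.5247

Kővári–Sós–Turán: let r_1, ..., r_69 be the row sums and z = Σ r_i the total number of 1s. Each pair of columns can share at most one row with both entries 1 (else a 2×2 all-ones block appears), so Σ_i C(r_i, 2) ≤ C(10, 2) = 45. By convexity Σ_i C(r_i, 2) ≥ 69·C(z/69, 2) = z(z − 69)/(2·69), giving z² − 69z − 69·10·9 ≤ 0 and hence z ≤ (1/2)[69 + √(4761 + 4·6210)] = (1/2)[69 + √29601] ≈ (1/2)(69 + 172.0494) = 120.5247.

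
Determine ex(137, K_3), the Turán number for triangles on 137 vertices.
ex(137, K_3) = ⌊137^2/4⌋ = 4692

Mantel (1907): a triangle-free graph on n vertices has at most ⌊n^2/4⌋ edges, with equality for the complete bipartite graph K_{⌊n/2⌋, ⌈n/2⌉}. For n = 137: ⌊137^2/4⌋ = ⌊18769/4⌋ = 4692. The extremal graph is K_{68, 69}, which has 68·69 = 4692 edges.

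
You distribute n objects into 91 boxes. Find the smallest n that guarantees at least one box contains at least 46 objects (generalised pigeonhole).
n = (46 − 1)·91 + 1 = 4096

By the generalised pigeonhole principle, to guarantee some box contains ≥ r objects we need more than (r − 1) · k objects total. Threshold: n = (r − 1) · k + 1. With r = 46 and k = 91: n = 45 · 91 + 1 = 4095 + 1 = 4096. For n = 4095 = 45 · 91, we can put exactly 45 objects in every box, avoiding 46 in any single one — so 4096 is tight.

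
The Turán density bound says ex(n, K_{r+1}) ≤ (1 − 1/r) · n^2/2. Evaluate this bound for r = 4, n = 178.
Turán density bound = (3/4) · 178^2/2 = 23763/2 ≈ 11881.5

Turán's theorem: ex(n, K_{r+1}) is achieved by the complete r-partite Turán graph T(n, r) with parts as balanced as possible, and is at most (1 − 1/r) · n^2/2. For r = 4, n = 178: the density bound is (3/4) · 31684/2 = 23763/2 ≈ 11881.5. The integer-valued extremum is e(T(178, 4)) = 11881, which is strictly less than the density bound 23763/2 since 4 ∤ 178 (the parts of T(178, 4) cannot all be equal).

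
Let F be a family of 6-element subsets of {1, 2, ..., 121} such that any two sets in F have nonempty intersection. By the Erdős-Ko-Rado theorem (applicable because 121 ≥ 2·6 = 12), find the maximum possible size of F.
max |F| = C(120, 5) = 190578024

Erdős-Ko-Rado (1961): when n ≥ 2k, max |F| = C(n−1, k−1). The bound is attained by the star {A : i ∈ A} for any fixed i ∈ [n]. Here C(121−1, 6−1) = C(120, 5) = 190578024.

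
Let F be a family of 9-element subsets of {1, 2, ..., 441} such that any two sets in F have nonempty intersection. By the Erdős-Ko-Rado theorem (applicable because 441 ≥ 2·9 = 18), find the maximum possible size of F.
max |F| = C(440, 8) = 32681771773063435

Erdős-Ko-Rado (1961): when n ≥ 2k, max |F| = C(n−1, k−1). The bound is attained by the star {A : i ∈ A} for any fixed i ∈ [n]. Here C(441−1, 9−1) = C(440, 8) = 32681771773063435.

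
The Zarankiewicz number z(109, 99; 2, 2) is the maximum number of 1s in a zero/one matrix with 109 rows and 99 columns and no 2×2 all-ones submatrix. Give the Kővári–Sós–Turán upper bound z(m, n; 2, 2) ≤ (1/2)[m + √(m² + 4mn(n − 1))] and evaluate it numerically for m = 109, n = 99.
z(109, 99; 2, 2) ≤ (1/2)[109 + √(109² + 4·109·99·98)] = (1/2)[109 + √4241953] = 1084.3001

Kővári–Sós–Turán: let r_1, ..., r_109 be the row sums and z = Σ r_i the total number of 1s. Each pair of columns can share at most one row with both entries 1 (else a 2×2 all-ones block appears), so Σ_i C(r_i, 2) ≤ C(99, 2) = 4851. By convexity Σ_i C(r_i, 2) ≥ 109·C(z/109, 2) = z(z − 109)/(2·109), giving z² − 109z − 109·99·98 ≤ 0 and hence z ≤ (1/2)[109 + √(11881 + 4·1057518)] = (1/2)[109 + √4241953] ≈ (1/2)(109 + 2059.6002) = 1084.3001.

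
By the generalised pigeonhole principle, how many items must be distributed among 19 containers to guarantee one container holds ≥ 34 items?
n = (34 − 1)·19 + 1 = 628

By the generalised pigeonhole principle, to guarantee some box contains ≥ r objects we need more than (r − 1) · k objects total. Threshold: n = (r − 1) · k + 1. With r = 34 and k = 19: n = 33 · 19 + 1 = 627 + 1 = 628. For n = 627 = 33 · 19, we can put exactly 33 objects in every box, avoiding 34 in any single one — so 628 is tight.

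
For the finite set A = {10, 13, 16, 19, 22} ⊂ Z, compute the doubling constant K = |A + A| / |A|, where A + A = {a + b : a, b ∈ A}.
K = |A + A| / |A| = 9/5

Enumerate A + A = {a + b : a, b ∈ A}. With |A| = 5, there are |A|^2 = 25 ordered sum pairs; collecting distinct values, A + A = {20, 23, 26, 29, 32, 35, 38, 41, 44}, so |A + A| = 9. Thus K = 9/5. Here |A + A| = 2|A| − 1 = 9, the minimum possible — so K = 9/5 is minimal, which holds iff A is an arithmetic progression.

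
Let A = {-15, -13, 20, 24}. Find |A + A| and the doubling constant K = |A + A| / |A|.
K = |A + A| / |A| = 10/4 = 5/2

Enumerate A + A = {a + b : a, b ∈ A}. With |A| = 4, there are |A|^2 = 16 ordered sum pairs; collecting distinct values, A + A = {-30, -28, -26, 5, 7, 9, 11, 40, 44, 48}, so |A + A| = 10. Thus K = 10/4 = 5/2. For comparison, the minimum possible |A + A| over all 4-element sets is 2·4 − 1 = 7 (so min K = 7/4), attained only by arithmetic progressions.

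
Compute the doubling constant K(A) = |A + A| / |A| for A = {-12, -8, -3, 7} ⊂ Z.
K = |A + A| / |A| = 10/4 = 5/2

Enumerate A + A = {a + b : a, b ∈ A}. With |A| = 4, there are |A|^2 = 16 ordered sum pairs; collecting distinct values, A + A = {-24, -20, -16, -15, -11, -6, -5, -1, 4, 14}, so |A + A| = 10. Thus K = 10/4 = 5/2. For comparison, the minimum possible |A + A| over all 4-element sets is 2·4 − 1 = 7 (so min K = 7/4), attained only by arithmetic progressions.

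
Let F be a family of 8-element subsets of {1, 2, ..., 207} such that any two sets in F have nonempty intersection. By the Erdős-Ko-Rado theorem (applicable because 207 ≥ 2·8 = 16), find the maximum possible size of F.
max |F| = C(206, 7) = 2817696242600

Erdős-Ko-Rado (1961): when n ≥ 2k, max |F| = C(n−1, k−1). The bound is attained by the star {A : i ∈ A} for any fixed i ∈ [n]. Here C(207−1, 8−1) = C(206, 7) = 2817696242600.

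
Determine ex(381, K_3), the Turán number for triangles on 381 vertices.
ex(381, K_3) = ⌊381^2/4⌋ = 36290

Mantel (1907): a triangle-free graph on n vertices has at most ⌊n^2/4⌋ edges, with equality for the complete bipartite graph K_{⌊n/2⌋, ⌈n/2⌉}. For n = 381: ⌊381^2/4⌋ = ⌊145161/4⌋ = 36290. The extremal graph is K_{190, 191}, which has 190·191 = 36290 edges.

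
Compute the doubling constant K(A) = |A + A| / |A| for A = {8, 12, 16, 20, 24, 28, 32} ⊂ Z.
K = |A + A| / |A| = 13/7

Enumerate A + A = {a + b : a, b ∈ A}. With |A| = 7, there are |A|^2 = 49 ordered sum pairs; collecting distinct values, A + A = {16, 20, 24, 28, 32, 36, 40, 44, 48, 52, 56, 60, 64}, so |A + A| = 13. Thus K = 13/7. Here |A + A| = 2|A| − 1 = 13, the minimum possible — so K = 13/7 is minimal, which holds iff A is an arithmetic progression.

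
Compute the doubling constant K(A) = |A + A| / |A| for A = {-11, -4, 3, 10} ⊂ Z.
K = |A + A| / |A| = 7/4

Enumerate A + A = {a + b : a, b ∈ A}. With |A| = 4, there are |A|^2 = 16 ordered sum pairs; collecting distinct values, A + A = {-22, -15, -8, -1, 6, 13, 20}, so |A + A| = 7. Thus K = 7/4. Here |A + A| = 2|A| − 1 = 7, the minimum possible — so K = 7/4 is minimal, which holds iff A is an arithmetic progression.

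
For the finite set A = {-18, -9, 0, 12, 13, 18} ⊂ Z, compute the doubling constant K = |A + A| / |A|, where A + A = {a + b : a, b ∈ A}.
K = |A + A| / |A| = 19/6

Enumerate A + A = {a + b : a, b ∈ A}. With |A| = 6, there are |A|^2 = 36 ordered sum pairs; collecting distinct values, A + A = {-36, -27, -18, -9, -6, -5, 0, 3, 4, 9, 12, 13, 18, 24, 25, 26, 30, 31, 36}, so |A + A| = 19. Thus K = 19/6. For comparison, the minimum possible |A + A| over all 6-element sets is 2·6 − 1 = 11 (so min K = 11/6), attained only by arithmetic progressions.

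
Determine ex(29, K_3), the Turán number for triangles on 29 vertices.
ex(29, K_3) = ⌊29^2/4⌋ = 210

Mantel (1907): a triangle-free graph on n vertices has at most ⌊n^2/4⌋ edges, with equality for the complete bipartite graph K_{⌊n/2⌋, ⌈n/2⌉}. For n = 29: ⌊29^2/4⌋ = ⌊841/4⌋ = 210. The extremal graph is K_{14, 15}, which has 14·15 = 210 edges.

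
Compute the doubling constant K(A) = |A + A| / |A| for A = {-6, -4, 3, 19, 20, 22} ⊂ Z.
K = |A + A| / |A| = 20/6 = 10/3

Enumerate A + A = {a + b : a, b ∈ A}. With |A| = 6, there are |A|^2 = 36 ordered sum pairs; collecting distinct values, A + A = {-12, -10, -8, -3, -1, 6, 13, 14, 15, 16, 18, 22, 23, 25, 38, 39, 40, 41, 42, 44}, so |A + A| = 20. Thus K = 20/6 = 10/3. For comparison, the minimum possible |A + A| over all 6-element sets is 2·6 − 1 = 11 (so min K = 11/6), attained only by arithmetic progressions.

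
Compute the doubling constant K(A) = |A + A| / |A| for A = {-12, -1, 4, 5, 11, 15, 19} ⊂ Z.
K = |A + A| / |A| = 25/7

Enumerate A + A = {a + b : a, b ∈ A}. With |A| = 7, there are |A|^2 = 49 ordered sum pairs; collecting distinct values, A + A = {-24, -13, -8, -7, -2, -1, 3, 4, 7, 8, 9, 10, 14, 15, 16, 18, 19, 20, 22, 23, 24, 26, 30, 34, 38}, so |A + A| = 25. Thus K = 25/7. For comparison, the minimum possible |A + A| over all 7-element sets is 2·7 − 1 = 13 (so min K = 13/7), attained only by arithmetic progressions.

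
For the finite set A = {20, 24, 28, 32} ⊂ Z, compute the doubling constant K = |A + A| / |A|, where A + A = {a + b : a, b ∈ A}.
K = |A + A| / |A| = 7/4

Enumerate A + A = {a + b : a, b ∈ A}. With |A| = 4, there are |A|^2 = 16 ordered sum pairs; collecting distinct values, A + A = {40, 44, 48, 52, 56, 60, 64}, so |A + A| = 7. Thus K = 7/4. Here |A + A| = 2|A| − 1 = 7, the minimum possible — so K = 7/4 is minimal, which holds iff A is an arithmetic progression.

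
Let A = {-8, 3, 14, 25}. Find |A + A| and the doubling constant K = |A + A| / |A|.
K = |A + A| / |A| = 7/4

Enumerate A + A = {a + b : a, b ∈ A}. With |A| = 4, there are |A|^2 = 16 ordered sum pairs; collecting distinct values, A + A = {-16, -5, 6, 17, 28, 39, 50}, so |A + A| = 7. Thus K = 7/4. Here |A + A| = 2|A| − 1 = 7, the minimum possible — so K = 7/4 is minimal, which holds iff A is an arithmetic progression.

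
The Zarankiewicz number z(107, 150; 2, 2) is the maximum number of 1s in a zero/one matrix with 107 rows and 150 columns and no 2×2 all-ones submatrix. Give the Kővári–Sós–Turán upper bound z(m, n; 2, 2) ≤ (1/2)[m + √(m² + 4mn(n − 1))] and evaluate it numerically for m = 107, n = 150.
z(107, 150; 2, 2) ≤ (1/2)[107 + √(107² + 4·107·150·149)] = (1/2)[107 + √9577249] = 1600.8565

Kővári–Sós–Turán: let r_1, ..., r_107 be the row sums and z = Σ r_i the total number of 1s. Each pair of columns can share at most one row with both entries 1 (else a 2×2 all-ones block appears), so Σ_i C(r_i, 2) ≤ C(150, 2) = 11175. By convexity Σ_i C(r_i, 2) ≥ 107·C(z/107, 2) = z(z − 107)/(2·107), giving z² − 107z − 107·150·149 ≤ 0 and hence z ≤ (1/2)[107 + √(11449 + 4·2391450)] = (1/2)[107 + √9577249] ≈ (1/2)(107 + 3094.7131) = 1600.8565.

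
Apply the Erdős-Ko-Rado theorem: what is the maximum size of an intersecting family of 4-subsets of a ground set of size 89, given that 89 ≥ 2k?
max |F| = C(88, 3) = 109736

Erdős-Ko-Rado (1961): when n ≥ 2k, max |F| = C(n−1, k−1). The bound is attained by the star {A : i ∈ A} for any fixed i ∈ [n]. Here C(89−1, 4−1) = C(88, 3) = 109736.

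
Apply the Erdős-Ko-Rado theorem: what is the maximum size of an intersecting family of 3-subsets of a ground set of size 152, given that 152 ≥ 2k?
max |F| = C(151, 2) = 11325

The Erdős-Ko-Rado theorem states: for n ≥ 2k, an intersecting family of k-subsets of an n-element set has size at most C(n − 1, k − 1), with equality for 'star' families {A ⊆ [n] : |A| = k, i ∈ A} (fix an element i). For n = 152, k = 3: C(151, 2) = 11325.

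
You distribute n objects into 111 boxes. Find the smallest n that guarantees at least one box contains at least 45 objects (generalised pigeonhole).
n = (45 − 1)·111 + 1 = 4885

By the generalised pigeonhole principle, to guarantee some box contains ≥ r objects we need more than (r − 1) · k objects total. Threshold: n = (r − 1) · k + 1. With r = 45 and k = 111: n = 44 · 111 + 1 = 4884 + 1 = 4885. For n = 4884 = 44 · 111, we can put exactly 44 objects in every box, avoiding 45 in any single one — so 4885 is tight.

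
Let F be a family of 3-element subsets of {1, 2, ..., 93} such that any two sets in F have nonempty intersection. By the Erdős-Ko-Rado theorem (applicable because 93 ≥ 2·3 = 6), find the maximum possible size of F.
max |F| = C(92, 2) = 4186

Erdős-Ko-Rado (1961): when n ≥ 2k, max |F| = C(n−1, k−1). The bound is attained by the star {A : i ∈ A} for any fixed i ∈ [n]. Here C(93−1, 3−1) = C(92, 2) = 4186.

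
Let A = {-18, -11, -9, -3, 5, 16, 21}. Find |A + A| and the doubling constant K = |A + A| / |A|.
K = |A + A| / |A| = 26/7

Enumerate A + A = {a + b : a, b ∈ A}. With |A| = 7, there are |A|^2 = 49 ordered sum pairs; collecting distinct values, A + A = {-36, -29, -27, -22, -21, -20, -18, -14, -13, -12, -6, -4, -2, 2, 3, 5, 7, 10, 12, 13, 18, 21, 26, 32, 37, 42}, so |A + A| = 26. Thus K = 26/7. For comparison, the minimum possible |A + A| over all 7-element sets is 2·7 − 1 = 13 (so min K = 13/7), attained only by arithmetic progressions.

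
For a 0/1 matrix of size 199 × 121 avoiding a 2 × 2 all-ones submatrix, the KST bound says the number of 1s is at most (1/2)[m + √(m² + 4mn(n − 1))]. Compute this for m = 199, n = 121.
z(199, 121; 2, 2) ≤ (1/2)[199 + √(199² + 4·199·121·120)] = (1/2)[199 + √11597521] = 1802.2567

Kővári–Sós–Turán: let r_1, ..., r_199 be the row sums and z = Σ r_i the total number of 1s. Each pair of columns can share at most one row with both entries 1 (else a 2×2 all-ones block appears), so Σ_i C(r_i, 2) ≤ C(121, 2) = 7260. By convexity Σ_i C(r_i, 2) ≥ 199·C(z/199, 2) = z(z − 199)/(2·199), giving z² − 199z − 199·121·120 ≤ 0 and hence z ≤ (1/2)[199 + √(39601 + 4·2889480)] = (1/2)[199 + √11597521] ≈ (1/2)(199 + 3405.5133) = 1802.2567.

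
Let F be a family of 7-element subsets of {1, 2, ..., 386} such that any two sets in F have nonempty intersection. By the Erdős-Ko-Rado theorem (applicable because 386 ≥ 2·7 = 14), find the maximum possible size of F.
max |F| = C(385, 6) = 4349408176960

The Erdős-Ko-Rado theorem states: for n ≥ 2k, an intersecting family of k-subsets of an n-element set has size at most C(n − 1, k − 1), with equality for 'star' families {A ⊆ [n] : |A| = k, i ∈ A} (fix an element i). For n = 386, k = 7: C(385, 6) = 4349408176960.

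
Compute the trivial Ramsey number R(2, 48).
R(2, 48) = 48

R(2, k) = k for all k ≥ 2: in a 2-colouring of K_k, either some edge is red (a red K_2) or all edges are blue (a blue K_k). And K_{47} coloured all-blue has no blue K_48, so R(2, 48) > 47. Hence R(2, 48) = 48.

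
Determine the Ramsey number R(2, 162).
R(2, 162) = 162

R(2, k) = k for all k ≥ 2: in a 2-colouring of K_k, either some edge is red (a red K_2) or all edges are blue (a blue K_k). And K_{161} coloured all-blue has no blue K_162, so R(2, 162) > 161. Hence R(2, 162) = 162.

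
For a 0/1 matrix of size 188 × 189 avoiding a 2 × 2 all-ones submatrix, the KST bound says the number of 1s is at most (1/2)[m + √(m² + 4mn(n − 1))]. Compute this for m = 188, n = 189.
z(188, 189; 2, 2) ≤ (1/2)[188 + √(188² + 4·188·189·188)] = (1/2)[188 + √26755408] = 2680.2815

Kővári–Sós–Turán: let r_1, ..., r_188 be the row sums and z = Σ r_i the total number of 1s. Each pair of columns can share at most one row with both entries 1 (else a 2×2 all-ones block appears), so Σ_i C(r_i, 2) ≤ C(189, 2) = 17766. By convexity Σ_i C(r_i, 2) ≥ 188·C(z/188, 2) = z(z − 188)/(2·188), giving z² − 188z − 188·189·188 ≤ 0 and hence z ≤ (1/2)[188 + √(35344 + 4·6680016)] = (1/2)[188 + √26755408] ≈ (1/2)(188 + 5172.563) = 2680.2815.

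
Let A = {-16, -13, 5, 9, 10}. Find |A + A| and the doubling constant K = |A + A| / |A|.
K = |A + A| / |A| = 15/5 = 3

Enumerate A + A = {a + b : a, b ∈ A}. With |A| = 5, there are |A|^2 = 25 ordered sum pairs; collecting distinct values, A + A = {-32, -29, -26, -11, -8, -7, -6, -4, -3, 10, 14, 15, 18, 19, 20}, so |A + A| = 15. Thus K = 15/5 = 3. For comparison, the minimum possible |A + A| over all 5-element sets is 2·5 − 1 = 9 (so min K = 9/5), attained only by arithmetic progressions.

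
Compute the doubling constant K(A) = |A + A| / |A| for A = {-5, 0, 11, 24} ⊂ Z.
K = |A + A| / |A| = 10/4 = 5/2

Enumerate A + A = {a + b : a, b ∈ A}. With |A| = 4, there are |A|^2 = 16 ordered sum pairs; collecting distinct values, A + A = {-10, -5, 0, 6, 11, 19, 22, 24, 35, 48}, so |A + A| = 10. Thus K = 10/4 = 5/2. For comparison, the minimum possible |A + A| over all 4-element sets is 2·4 − 1 = 7 (so min K = 7/4), attained only by arithmetic progressions.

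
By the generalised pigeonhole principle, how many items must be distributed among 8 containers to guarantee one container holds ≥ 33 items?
n = (33 − 1)·8 + 1 = 257

By the generalised pigeonhole principle, to guarantee some box contains ≥ r objects we need more than (r − 1) · k objects total. Threshold: n = (r − 1) · k + 1. With r = 33 and k = 8: n = 32 · 8 + 1 = 256 + 1 = 257. For n = 256 = 32 · 8, we can put exactly 32 objects in every box, avoiding 33 in any single one — so 257 is tight.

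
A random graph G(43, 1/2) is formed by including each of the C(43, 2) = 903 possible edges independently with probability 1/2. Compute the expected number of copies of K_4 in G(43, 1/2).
E[# K_4] = C(43, 4) · (1/2)^C(4, 2) = 123410 / 2^6 = 61705/32 = 1928.28125

For each 4-subset S of vertices (there are C(43, 4) = 123410 such S), let X_S = 1 if S induces a K_4 (all C(4, 2) = 6 edges present). Then P(X_S = 1) = (1/2)^6 = 1/64. By linearity of expectation, E[# K_4] = C(43, 4) · (1/2)^6 = 123410 / 64 = 61705/32 = 1928.28125.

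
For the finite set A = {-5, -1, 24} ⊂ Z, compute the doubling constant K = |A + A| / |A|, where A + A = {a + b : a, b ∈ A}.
K = |A + A| / |A| = 6/3 = 2

Enumerate A + A = {a + b : a, b ∈ A}. With |A| = 3, there are |A|^2 = 9 ordered sum pairs; collecting distinct values, A + A = {-10, -6, -2, 19, 23, 48}, so |A + A| = 6. Thus K = 6/3 = 2. For comparison, the minimum possible |A + A| over all 3-element sets is 2·3 − 1 = 5 (so min K = 5/3), attained only by arithmetic progressions.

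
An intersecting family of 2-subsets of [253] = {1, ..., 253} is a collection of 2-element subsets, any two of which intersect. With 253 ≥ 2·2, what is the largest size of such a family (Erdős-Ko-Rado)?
max |F| = C(252, 1) = 252

Erdős-Ko-Rado (1961): when n ≥ 2k, max |F| = C(n−1, k−1). The bound is attained by the star {A : i ∈ A} for any fixed i ∈ [n]. Here C(253−1, 2−1) = C(252, 1) = 252.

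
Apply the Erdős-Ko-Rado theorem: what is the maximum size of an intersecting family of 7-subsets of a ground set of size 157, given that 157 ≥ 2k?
max |F| = C(156, 6) = 18161699556

Erdős-Ko-Rado (1961): when n ≥ 2k, max |F| = C(n−1, k−1). The bound is attained by the star {A : i ∈ A} for any fixed i ∈ [n]. Here C(157−1, 7−1) = C(156, 6) = 18161699556.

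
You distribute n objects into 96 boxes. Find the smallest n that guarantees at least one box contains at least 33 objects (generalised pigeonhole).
n = (33 − 1)·96 + 1 = 3073

By the generalised pigeonhole principle, to guarantee some box contains ≥ r objects we need more than (r − 1) · k objects total. Threshold: n = (r − 1) · k + 1. With r = 33 and k = 96: n = 32 · 96 + 1 = 3072 + 1 = 3073. For n = 3072 = 32 · 96, we can put exactly 32 objects in every box, avoiding 33 in any single one — so 3073 is tight.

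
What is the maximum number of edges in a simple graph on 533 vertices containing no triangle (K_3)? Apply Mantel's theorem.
ex(533, K_3) = ⌊533^2/4⌋ = 71022

Mantel (1907): a triangle-free graph on n vertices has at most ⌊n^2/4⌋ edges, with equality for the complete bipartite graph K_{⌊n/2⌋, ⌈n/2⌉}. For n = 533: ⌊533^2/4⌋ = ⌊284089/4⌋ = 71022. The extremal graph is K_{266, 267}, which has 266·267 = 71022 edges.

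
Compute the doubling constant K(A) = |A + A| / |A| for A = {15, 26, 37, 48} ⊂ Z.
K = |A + A| / |A| = 7/4

Enumerate A + A = {a + b : a, b ∈ A}. With |A| = 4, there are |A|^2 = 16 ordered sum pairs; collecting distinct values, A + A = {30, 41, 52, 63, 74, 85, 96}, so |A + A| = 7. Thus K = 7/4. Here |A + A| = 2|A| − 1 = 7, the minimum possible — so K = 7/4 is minimal, which holds iff A is an arithmetic progression.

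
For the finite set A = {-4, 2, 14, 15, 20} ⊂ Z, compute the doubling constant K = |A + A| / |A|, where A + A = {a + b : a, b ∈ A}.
K = |A + A| / |A| = 14/5

Enumerate A + A = {a + b : a, b ∈ A}. With |A| = 5, there are |A|^2 = 25 ordered sum pairs; collecting distinct values, A + A = {-8, -2, 4, 10, 11, 16, 17, 22, 28, 29, 30, 34, 35, 40}, so |A + A| = 14. Thus K = 14/5. For comparison, the minimum possible |A + A| over all 5-element sets is 2·5 − 1 = 9 (so min K = 9/5), attained only by arithmetic progressions.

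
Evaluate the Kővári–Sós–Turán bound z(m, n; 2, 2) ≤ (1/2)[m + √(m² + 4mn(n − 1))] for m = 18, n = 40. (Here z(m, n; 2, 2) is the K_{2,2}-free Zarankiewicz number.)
z(18, 40; 2, 2) ≤ (1/2)[18 + √(18² + 4·18·40·39)] = (1/2)[18 + √112644] = 176.8124

Kővári–Sós–Turán: let r_1, ..., r_18 be the row sums and z = Σ r_i the total number of 1s. Each pair of columns can share at most one row with both entries 1 (else a 2×2 all-ones block appears), so Σ_i C(r_i, 2) ≤ C(40, 2) = 780. By convexity Σ_i C(r_i, 2) ≥ 18·C(z/18, 2) = z(z − 18)/(2·18), giving z² − 18z − 18·40·39 ≤ 0 and hence z ≤ (1/2)[18 + √(324 + 4·28080)] = (1/2)[18 + √112644] ≈ (1/2)(18 + 335.6248) = 176.8124.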